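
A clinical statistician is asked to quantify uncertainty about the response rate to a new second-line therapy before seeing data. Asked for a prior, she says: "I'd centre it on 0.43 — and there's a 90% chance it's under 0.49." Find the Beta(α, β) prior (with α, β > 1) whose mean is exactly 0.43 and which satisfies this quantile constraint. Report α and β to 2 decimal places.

With mean 0.43 fixed, write α = 0.43s, β = 0.57s where s = α+β.
Need P(θ < 0.49) = 0.9 under Beta(0.43s, 0.57s). Normal approximation: (q−m)/√(m(1−m)/s) ≈ z_{0.9} = 1.28, so s ≈ 0.43·0.57·(1.28)²/(0.49−0.43)² = 111.8.
At s = 111.8: P(θ<0.49) ≈ 0.899. Adjusting to match 0.9 gives s ≈ 112.48.
So α = 0.43·112.48 ≈ 48.37, β = 0.57·112.48 ≈ 64.11.

α ≈ 48.37, β ≈ 64.11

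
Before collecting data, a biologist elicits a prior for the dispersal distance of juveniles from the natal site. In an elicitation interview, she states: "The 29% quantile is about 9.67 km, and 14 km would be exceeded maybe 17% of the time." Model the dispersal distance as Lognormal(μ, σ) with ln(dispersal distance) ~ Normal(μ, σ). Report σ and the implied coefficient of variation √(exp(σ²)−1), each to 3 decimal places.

If T ~ Lognormal(μ,σ) then ln T ~ Normal(μ,σ), so the p-quantile of ln T is μ + z_p·σ.
ln(9.67) = 2.269 and ln(14) = 2.639; z_{0.29} = -0.5534, z_{0.83} = 0.9542.
σ = (2.639 − 2.269)/(0.9542 − (-0.5534)) = 0.245.
μ = 2.269 − (-0.5534)·0.245 = 2.405.
CV = √(exp(σ²)−1) = √(exp(0.0602)−1) = 0.249.

σ ≈ 0.245, CV ≈ 0.249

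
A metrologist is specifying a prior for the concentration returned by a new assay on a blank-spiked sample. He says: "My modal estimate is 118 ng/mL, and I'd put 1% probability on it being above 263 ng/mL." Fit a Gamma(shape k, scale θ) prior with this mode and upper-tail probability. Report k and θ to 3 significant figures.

Gamma(k,θ) with k>1 has mode (k−1)θ, so θ = 118/(k−1).
Need P(X < 263) = 0.99 with θ tied to k this way. Start at k = 2, θ = 118: P(X<263) ≈ 0.652.
Too low — raise k to concentrate. Iterating converges to k ≈ 8.49.
Then θ = 118/(8.49−1) ≈ 15.8.

k ≈ 8.49, θ ≈ 15.8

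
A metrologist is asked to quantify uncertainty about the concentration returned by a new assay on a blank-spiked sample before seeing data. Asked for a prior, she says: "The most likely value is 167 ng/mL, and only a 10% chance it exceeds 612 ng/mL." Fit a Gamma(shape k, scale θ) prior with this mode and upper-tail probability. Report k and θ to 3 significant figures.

Gamma(k,θ) with k>1 has mode (k−1)θ, so θ = 167/(k−1).
Need P(X < 612) = 0.9 with θ tied to k this way. Start at k = 2, θ = 167: P(X<612) ≈ 0.881.
Too low — raise k to concentrate. Iterating converges to k ≈ 2.1.
Then θ = 167/(2.1−1) ≈ 151.

k ≈ 2.1, θ ≈ 151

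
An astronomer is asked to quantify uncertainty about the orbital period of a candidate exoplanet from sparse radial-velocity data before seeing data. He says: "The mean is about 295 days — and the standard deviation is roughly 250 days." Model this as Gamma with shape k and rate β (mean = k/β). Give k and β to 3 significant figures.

k ≈ 1.39, β ≈ 0.00472

For Gamma(k, rate β): mean = k/β, variance = k/β², so CV = 1/√k.
CV = SD/mean = 250/295 = 0.8475, hence k = 1/CV² = 1.39.
Then β = k/mean = 1.39/295 = 0.00472.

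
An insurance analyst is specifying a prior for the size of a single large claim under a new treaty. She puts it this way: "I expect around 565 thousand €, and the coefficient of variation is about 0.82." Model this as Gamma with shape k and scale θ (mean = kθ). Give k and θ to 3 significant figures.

For Gamma(k, scale θ): mean = kθ, variance = kθ², so CV = 1/√k.
CV = 0.82, hence k = 1/CV² = 1.49.
Then θ = mean/k = 565/1.49 = 380.

k ≈ 1.49, θ ≈ 380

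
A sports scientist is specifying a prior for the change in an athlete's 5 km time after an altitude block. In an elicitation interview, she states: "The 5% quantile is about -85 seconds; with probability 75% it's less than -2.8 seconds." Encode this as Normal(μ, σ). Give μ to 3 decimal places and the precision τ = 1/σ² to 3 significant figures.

For Normal(μ,σ), the p-quantile is μ + z_p·σ. Here z_{0.05} = -1.645, z_{0.75} = 0.6745.
So -85 = μ − 1.645σ and -2.8 = μ + 0.6745σ.
Subtracting: σ = (-2.8 − -85)/(0.6745 − (-1.645)) = 35.441.
Then μ = -85 − (-1.645)·35.441 = -26.705.
Precision τ = 1/σ² = 1/35.44² = 0.000796.

μ = -26.705, τ = 0.000796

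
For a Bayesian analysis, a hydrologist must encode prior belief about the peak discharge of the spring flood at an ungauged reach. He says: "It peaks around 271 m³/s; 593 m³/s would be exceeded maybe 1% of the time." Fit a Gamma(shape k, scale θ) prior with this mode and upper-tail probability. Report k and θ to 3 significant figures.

k ≈ 8.87, θ ≈ 34.4

Gamma(k,θ) with k>1 has mode (k−1)θ, so θ = 271/(k−1).
Need P(X < 593) = 0.99 with θ tied to k this way. Start at k = 2, θ = 271: P(X<593) ≈ 0.643.
Too low — raise k to concentrate. Iterating converges to k ≈ 8.87.
Then θ = 271/(8.87−1) ≈ 34.4.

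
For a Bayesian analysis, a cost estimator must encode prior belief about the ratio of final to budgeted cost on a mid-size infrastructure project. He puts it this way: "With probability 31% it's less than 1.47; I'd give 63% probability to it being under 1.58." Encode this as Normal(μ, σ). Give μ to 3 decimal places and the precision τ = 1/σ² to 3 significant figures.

The p-quantile of Normal(μ,σ) is μ + z_p·σ, with z_{0.31} = -0.4959 and z_{0.63} = 0.3319.
Eliminate σ: μ = (z₂·x₁ − z₁·x₂)/(z₂ − z₁) = (0.3319·1.47 − (-0.4959)·1.58)/0.8277 = 1.536.
Then σ = (x₂ − x₁)/(z₂ − z₁) = (1.58 − 1.47)/0.8277 = 0.133.
Precision τ = 1/σ² = 1/0.1329² = 56.6.

μ = 1.536, τ = 56.6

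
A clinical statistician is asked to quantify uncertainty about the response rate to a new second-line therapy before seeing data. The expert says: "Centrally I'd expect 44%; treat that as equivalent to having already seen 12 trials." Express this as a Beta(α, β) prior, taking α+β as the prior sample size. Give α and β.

Under the effective-sample-size interpretation, Beta(α, β) has prior mean α/(α+β) and prior sample size α+β.
So α+β = 12 and α/(α+β) = 0.44, giving α = 0.44·12 = 5.28 and β = 12 − 5.28 = 6.72.

α = 5.28, β = 6.72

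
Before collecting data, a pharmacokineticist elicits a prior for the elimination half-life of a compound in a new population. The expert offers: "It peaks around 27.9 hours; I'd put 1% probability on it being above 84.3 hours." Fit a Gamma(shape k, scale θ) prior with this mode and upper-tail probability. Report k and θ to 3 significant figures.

Gamma(k,θ) with k>1 has mode (k−1)θ, so θ = 27.9/(k−1).
Need P(X < 84.3) = 0.99 with θ tied to k this way. Start at k = 2, θ = 27.9: P(X<84.3) ≈ 0.804.
Too low — raise k to concentrate. Iterating converges to k ≈ 4.68.
Then θ = 27.9/(4.68−1) ≈ 7.59.

k ≈ 4.68, θ ≈ 7.59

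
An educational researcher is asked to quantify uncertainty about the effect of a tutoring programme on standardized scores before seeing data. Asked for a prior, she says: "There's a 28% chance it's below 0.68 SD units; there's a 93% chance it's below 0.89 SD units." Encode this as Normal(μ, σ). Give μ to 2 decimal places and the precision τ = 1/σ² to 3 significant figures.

μ = 0.74, τ = 96.1

For Normal(μ,σ), the p-quantile is μ + z_p·σ. Here z_{0.28} = -0.5828, z_{0.93} = 1.476.
So 0.68 = μ − 0.5828σ and 0.89 = μ + 1.476σ.
Subtracting: σ = (0.89 − 0.68)/(1.476 − (-0.5828)) = 0.10.
Then μ = 0.68 − (-0.5828)·0.10 = 0.74.
Precision τ = 1/σ² = 1/0.102² = 96.1.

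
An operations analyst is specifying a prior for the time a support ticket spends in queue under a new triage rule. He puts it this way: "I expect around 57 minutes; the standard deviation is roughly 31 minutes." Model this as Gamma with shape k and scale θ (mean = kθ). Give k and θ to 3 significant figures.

For Gamma(k, scale θ): mean = kθ, variance = kθ², so CV = 1/√k.
CV = SD/mean = 31/57 = 0.5439, hence k = 1/CV² = 3.38.
Then θ = mean/k = 57/3.38 = 16.9.

k ≈ 3.38, θ ≈ 16.9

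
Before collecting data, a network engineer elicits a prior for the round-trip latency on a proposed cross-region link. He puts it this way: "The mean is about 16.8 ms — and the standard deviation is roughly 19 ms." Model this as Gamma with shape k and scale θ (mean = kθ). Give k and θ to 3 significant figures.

For Gamma(k, scale θ): mean = kθ, variance = kθ², so CV = 1/√k.
CV = SD/mean = 19/16.8 = 1.131, hence k = 1/CV² = 0.782.
Then θ = mean/k = 16.8/0.782 = 21.5.

k ≈ 0.782, θ ≈ 21.5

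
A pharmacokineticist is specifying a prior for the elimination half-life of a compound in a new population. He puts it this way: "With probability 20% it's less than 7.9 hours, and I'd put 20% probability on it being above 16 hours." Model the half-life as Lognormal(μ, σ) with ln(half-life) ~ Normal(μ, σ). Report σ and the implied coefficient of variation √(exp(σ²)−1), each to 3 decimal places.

σ ≈ 0.419, CV ≈ 0.438

If T ~ Lognormal(μ,σ) then ln T ~ Normal(μ,σ), so the p-quantile of ln T is μ + z_p·σ.
ln(7.9) = 2.067 and ln(16) = 2.773; z_{0.2} = -0.8416, z_{0.8} = 0.8416.
σ = (2.773 − 2.067)/(0.8416 − (-0.8416)) = 0.419.
μ = 2.067 − (-0.8416)·0.419 = 2.420.
CV = √(exp(σ²)−1) = √(exp(0.1758)−1) = 0.438.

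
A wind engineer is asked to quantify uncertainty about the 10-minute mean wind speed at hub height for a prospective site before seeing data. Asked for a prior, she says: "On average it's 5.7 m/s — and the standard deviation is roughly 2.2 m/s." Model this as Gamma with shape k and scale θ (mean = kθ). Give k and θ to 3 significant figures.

For Gamma(k, scale θ): mean = kθ, variance = kθ², so CV = 1/√k.
CV = SD/mean = 2.2/5.7 = 0.386, hence k = 1/CV² = 6.71.
Then θ = mean/k = 5.7/6.71 = 0.849.

k ≈ 6.71, θ ≈ 0.849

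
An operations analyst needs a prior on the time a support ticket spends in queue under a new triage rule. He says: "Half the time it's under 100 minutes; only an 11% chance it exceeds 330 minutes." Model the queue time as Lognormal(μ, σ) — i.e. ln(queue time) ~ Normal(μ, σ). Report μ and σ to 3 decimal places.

μ ≈ 4.605, σ ≈ 0.973

If T ~ Lognormal(μ,σ) then ln T ~ Normal(μ,σ), so the p-quantile of ln T is μ + z_p·σ.
ln(100) = 4.605 and ln(330) = 5.799; z_{0.5} = 0, z_{0.89} = 1.227.
σ = (5.799 − 4.605)/(1.227 − (0)) = 0.973.
μ = 4.605 − (0)·0.973 = 4.605.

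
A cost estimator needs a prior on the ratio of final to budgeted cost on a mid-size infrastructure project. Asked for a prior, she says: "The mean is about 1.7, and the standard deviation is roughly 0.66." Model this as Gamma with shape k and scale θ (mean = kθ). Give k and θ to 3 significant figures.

k ≈ 6.63, θ ≈ 0.256

For Gamma(k, scale θ): mean = kθ, variance = kθ², so CV = 1/√k.
CV = SD/mean = 0.66/1.7 = 0.3882, hence k = 1/CV² = 6.63.
Then θ = mean/k = 1.7/6.63 = 0.256.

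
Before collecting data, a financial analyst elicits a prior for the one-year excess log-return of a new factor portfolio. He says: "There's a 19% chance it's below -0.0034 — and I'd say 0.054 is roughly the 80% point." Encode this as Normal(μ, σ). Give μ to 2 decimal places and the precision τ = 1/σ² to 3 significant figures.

For Normal(μ,σ), the p-quantile is μ + z_p·σ. Here z_{0.19} = -0.8779, z_{0.8} = 0.8416.
So -0.0034 = μ − 0.8779σ and 0.054 = μ + 0.8416σ.
Subtracting: σ = (0.054 − -0.0034)/(0.8416 − (-0.8779)) = 0.03.
Then μ = -0.0034 − (-0.8779)·0.03 = 0.03.
Precision τ = 1/σ² = 1/0.03338² = 897.

μ = 0.03, τ = 897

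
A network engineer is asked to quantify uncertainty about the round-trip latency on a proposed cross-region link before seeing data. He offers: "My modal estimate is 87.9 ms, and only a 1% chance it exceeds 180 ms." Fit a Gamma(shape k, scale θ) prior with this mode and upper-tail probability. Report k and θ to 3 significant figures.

Gamma(k,θ) with k>1 has mode (k−1)θ, so θ = 87.9/(k−1).
Need P(X < 180) = 0.99 with θ tied to k this way. Start at k = 2, θ = 87.9: P(X<180) ≈ 0.607.
Too low — raise k to concentrate. Iterating converges to k ≈ 10.5.
Then θ = 87.9/(10.5−1) ≈ 9.24.

k ≈ 10.5, θ ≈ 9.24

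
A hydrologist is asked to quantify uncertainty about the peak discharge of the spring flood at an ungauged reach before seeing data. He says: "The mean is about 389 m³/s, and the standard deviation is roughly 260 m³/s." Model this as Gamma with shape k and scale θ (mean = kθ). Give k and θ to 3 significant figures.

For Gamma(k, scale θ): mean = kθ, variance = kθ², so CV = 1/√k.
CV = SD/mean = 260/389 = 0.6684, hence k = 1/CV² = 2.24.
Then θ = mean/k = 389/2.24 = 174.

k ≈ 2.24, θ ≈ 174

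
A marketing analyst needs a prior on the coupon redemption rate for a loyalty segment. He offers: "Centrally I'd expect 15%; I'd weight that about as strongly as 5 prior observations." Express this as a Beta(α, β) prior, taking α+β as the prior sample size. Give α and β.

Under the effective-sample-size interpretation, Beta(α, β) has prior mean α/(α+β) and prior sample size α+β.
So α+β = 5 and α/(α+β) = 0.15, giving α = 0.15·5 = 0.75 and β = 5 − 0.75 = 4.25.

α = 0.75, β = 4.25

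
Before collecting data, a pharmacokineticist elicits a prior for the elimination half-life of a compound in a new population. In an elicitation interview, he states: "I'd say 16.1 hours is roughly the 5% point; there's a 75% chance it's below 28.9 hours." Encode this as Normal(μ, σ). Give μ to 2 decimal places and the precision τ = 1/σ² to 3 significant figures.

μ = 25.18, τ = 0.0328

For Normal(μ,σ), the p-quantile is μ + z_p·σ. Here z_{0.05} = -1.645, z_{0.75} = 0.6745.
So 16.1 = μ − 1.645σ and 28.9 = μ + 0.6745σ.
Subtracting: σ = (28.9 − 16.1)/(0.6745 − (-1.645)) = 5.52.
Then μ = 16.1 − (-1.645)·5.52 = 25.18.
Precision τ = 1/σ² = 1/5.519² = 0.0328.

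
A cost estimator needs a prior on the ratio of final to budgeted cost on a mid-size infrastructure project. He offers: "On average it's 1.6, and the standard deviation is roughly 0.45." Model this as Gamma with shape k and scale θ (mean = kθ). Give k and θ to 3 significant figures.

For Gamma(k, scale θ): mean = kθ, variance = kθ², so CV = 1/√k.
CV = SD/mean = 0.45/1.6 = 0.2812, hence k = 1/CV² = 12.6.
Then θ = mean/k = 1.6/12.6 = 0.127.

k ≈ 12.6, θ ≈ 0.127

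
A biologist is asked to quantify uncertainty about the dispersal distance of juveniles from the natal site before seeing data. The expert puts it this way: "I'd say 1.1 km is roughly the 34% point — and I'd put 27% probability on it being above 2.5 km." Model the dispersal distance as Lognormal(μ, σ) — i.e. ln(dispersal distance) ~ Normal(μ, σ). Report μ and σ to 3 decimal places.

If T ~ Lognormal(μ,σ) then ln T ~ Normal(μ,σ), so the p-quantile of ln T is μ + z_p·σ.
ln(1.1) = 0.09531 and ln(2.5) = 0.9163; z_{0.34} = -0.4125, z_{0.73} = 0.6128.
σ = (0.9163 − 0.09531)/(0.6128 − (-0.4125)) = 0.801.
μ = 0.09531 − (-0.4125)·0.801 = 0.426.

μ ≈ 0.426, σ ≈ 0.801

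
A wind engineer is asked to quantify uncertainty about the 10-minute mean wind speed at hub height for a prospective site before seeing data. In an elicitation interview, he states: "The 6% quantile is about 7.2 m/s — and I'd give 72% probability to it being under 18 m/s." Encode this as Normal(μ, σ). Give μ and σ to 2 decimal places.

For Normal(μ,σ), the p-quantile is μ + z_p·σ. Here z_{0.06} = -1.555, z_{0.72} = 0.5828.
So 7.2 = μ − 1.555σ and 18 = μ + 0.5828σ.
Subtracting: σ = (18 − 7.2)/(0.5828 − (-1.555)) = 5.05.
Then μ = 7.2 − (-1.555)·5.05 = 15.06.

μ = 15.06, σ = 5.05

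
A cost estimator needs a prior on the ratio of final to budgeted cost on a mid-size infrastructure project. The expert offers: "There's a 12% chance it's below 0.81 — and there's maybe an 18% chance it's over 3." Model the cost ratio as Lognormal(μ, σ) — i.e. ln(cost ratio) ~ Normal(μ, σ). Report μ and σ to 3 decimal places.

μ ≈ 0.525, σ ≈ 0.626

If T ~ Lognormal(μ,σ) then ln T ~ Normal(μ,σ), so the p-quantile of ln T is μ + z_p·σ.
ln(0.81) = -0.2107 and ln(3) = 1.099; z_{0.12} = -1.175, z_{0.82} = 0.9154.
σ = (1.099 − -0.2107)/(0.9154 − (-1.175)) = 0.626.
μ = -0.2107 − (-1.175)·0.626 = 0.525.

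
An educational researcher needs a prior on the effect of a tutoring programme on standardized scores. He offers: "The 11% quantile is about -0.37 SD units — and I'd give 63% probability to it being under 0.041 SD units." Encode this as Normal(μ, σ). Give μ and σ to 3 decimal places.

μ = -0.047, σ = 0.264

The p-quantile of Normal(μ,σ) is μ + z_p·σ, with z_{0.11} = -1.227 and z_{0.63} = 0.3319.
Eliminate σ: μ = (z₂·x₁ − z₁·x₂)/(z₂ − z₁) = (0.3319·-0.37 − (-1.227)·0.041)/1.558 = -0.047.
Then σ = (x₂ − x₁)/(z₂ − z₁) = (0.041 − -0.37)/1.558 = 0.264.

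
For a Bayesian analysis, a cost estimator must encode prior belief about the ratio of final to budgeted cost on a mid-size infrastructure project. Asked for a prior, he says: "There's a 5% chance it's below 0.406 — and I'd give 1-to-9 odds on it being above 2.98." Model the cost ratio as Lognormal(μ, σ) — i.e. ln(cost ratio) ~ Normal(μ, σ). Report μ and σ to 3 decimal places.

μ ≈ 0.219, σ ≈ 0.681

If T ~ Lognormal(μ,σ) then ln T ~ Normal(μ,σ), so the p-quantile of ln T is μ + z_p·σ.
ln(0.406) = -0.9014 and ln(2.98) = 1.092; z_{0.05} = -1.645, z_{0.9} = 1.282.
σ = (1.092 − -0.9014)/(1.282 − (-1.645)) = 0.681.
μ = -0.9014 − (-1.645)·0.681 = 0.219.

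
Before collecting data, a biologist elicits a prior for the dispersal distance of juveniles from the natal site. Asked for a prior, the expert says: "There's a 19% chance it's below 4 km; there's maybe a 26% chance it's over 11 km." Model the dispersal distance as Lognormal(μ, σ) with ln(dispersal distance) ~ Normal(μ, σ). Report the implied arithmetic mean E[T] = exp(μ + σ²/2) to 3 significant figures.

E[T] ≈ 8.95 km

If T ~ Lognormal(μ,σ) then ln T ~ Normal(μ,σ), so the p-quantile of ln T is μ + z_p·σ.
ln(4) = 1.386 and ln(11) = 2.398; z_{0.19} = -0.8779, z_{0.74} = 0.6433.
σ = (2.398 − 1.386)/(0.6433 − (-0.8779)) = 0.665.
μ = 1.386 − (-0.8779)·0.665 = 1.970.
E[T] = exp(μ + σ²/2) = exp(1.970 + 0.2211) = 8.95 km.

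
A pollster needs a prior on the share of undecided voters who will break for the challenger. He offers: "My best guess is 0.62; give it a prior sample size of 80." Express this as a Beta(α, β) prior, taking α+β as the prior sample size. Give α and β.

Under the effective-sample-size interpretation, Beta(α, β) has prior mean α/(α+β) and prior sample size α+β.
So α+β = 80 and α/(α+β) = 0.62, giving α = 0.62·80 = 49.6 and β = 80 − 49.6 = 30.4.

α = 49.6, β = 30.4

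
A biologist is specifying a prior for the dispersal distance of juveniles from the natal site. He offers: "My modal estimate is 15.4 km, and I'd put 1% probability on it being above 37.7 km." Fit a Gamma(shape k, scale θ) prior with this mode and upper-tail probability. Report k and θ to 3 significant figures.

k ≈ 6.88, θ ≈ 2.62

Gamma(k,θ) with k>1 has mode (k−1)θ, so θ = 15.4/(k−1).
Need P(X < 37.7) = 0.99 with θ tied to k this way. Start at k = 2, θ = 15.4: P(X<37.7) ≈ 0.702.
Too low — raise k to concentrate. Iterating converges to k ≈ 6.88.
Then θ = 15.4/(6.88−1) ≈ 2.62.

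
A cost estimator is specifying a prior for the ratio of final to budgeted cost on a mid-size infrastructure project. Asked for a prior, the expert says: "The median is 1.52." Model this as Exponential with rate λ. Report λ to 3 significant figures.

Exponential median = ln 2 / λ, so λ = ln 2 / 1.52 = 0.456.

λ ≈ 0.456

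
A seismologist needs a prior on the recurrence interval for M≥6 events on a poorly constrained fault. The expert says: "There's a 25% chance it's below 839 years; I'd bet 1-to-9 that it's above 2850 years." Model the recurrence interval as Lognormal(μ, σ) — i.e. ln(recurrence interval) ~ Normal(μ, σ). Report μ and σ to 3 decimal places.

If T ~ Lognormal(μ,σ) then ln T ~ Normal(μ,σ), so the p-quantile of ln T is μ + z_p·σ.
ln(839) = 6.732 and ln(2850) = 7.955; z_{0.25} = -0.6745, z_{0.9} = 1.282.
σ = (7.955 − 6.732)/(1.282 − (-0.6745)) = 0.625.
μ = 6.732 − (-0.6745)·0.625 = 7.154.

μ ≈ 7.154, σ ≈ 0.625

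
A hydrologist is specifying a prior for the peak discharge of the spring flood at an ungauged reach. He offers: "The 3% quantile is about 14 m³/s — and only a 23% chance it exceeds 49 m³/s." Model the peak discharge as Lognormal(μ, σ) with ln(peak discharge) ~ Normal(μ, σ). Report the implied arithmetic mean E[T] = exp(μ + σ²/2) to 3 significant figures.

If T ~ Lognormal(μ,σ) then ln T ~ Normal(μ,σ), so the p-quantile of ln T is μ + z_p·σ.
ln(14) = 2.639 and ln(49) = 3.892; z_{0.03} = -1.881, z_{0.77} = 0.7388.
σ = (3.892 − 2.639)/(0.7388 − (-1.881)) = 0.478.
μ = 2.639 − (-1.881)·0.478 = 3.538.
E[T] = exp(μ + σ²/2) = exp(3.538 + 0.1143) = 38.6 m³/s.

E[T] ≈ 38.6 m³/s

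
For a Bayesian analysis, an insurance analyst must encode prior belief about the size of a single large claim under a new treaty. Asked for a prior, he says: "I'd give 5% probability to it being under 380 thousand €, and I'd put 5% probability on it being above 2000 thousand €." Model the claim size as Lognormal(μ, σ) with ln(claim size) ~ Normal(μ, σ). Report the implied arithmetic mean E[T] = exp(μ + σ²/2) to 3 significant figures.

E[T] ≈ 990 thousand €

If T ~ Lognormal(μ,σ) then ln T ~ Normal(μ,σ), so the p-quantile of ln T is μ + z_p·σ.
ln(380) = 5.94 and ln(2000) = 7.601; z_{0.05} = -1.645, z_{0.95} = 1.645.
σ = (7.601 − 5.94)/(1.645 − (-1.645)) = 0.505.
μ = 5.94 − (-1.645)·0.505 = 6.771.
E[T] = exp(μ + σ²/2) = exp(6.771 + 0.1274) = 990 thousand €.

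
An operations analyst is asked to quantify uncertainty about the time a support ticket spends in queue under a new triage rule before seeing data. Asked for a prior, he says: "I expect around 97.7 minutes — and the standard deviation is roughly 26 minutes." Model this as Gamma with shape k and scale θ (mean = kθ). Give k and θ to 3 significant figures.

k ≈ 14.1, θ ≈ 6.92

For Gamma(k, scale θ): mean = kθ, variance = kθ², so CV = 1/√k.
CV = SD/mean = 26/97.7 = 0.2661, hence k = 1/CV² = 14.1.
Then θ = mean/k = 97.7/14.1 = 6.92.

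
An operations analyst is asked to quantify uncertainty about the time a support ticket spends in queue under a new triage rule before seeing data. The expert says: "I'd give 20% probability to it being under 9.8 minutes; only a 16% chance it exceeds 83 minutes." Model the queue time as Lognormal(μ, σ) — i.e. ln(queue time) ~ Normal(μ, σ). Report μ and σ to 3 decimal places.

If T ~ Lognormal(μ,σ) then ln T ~ Normal(μ,σ), so the p-quantile of ln T is μ + z_p·σ.
ln(9.8) = 2.282 and ln(83) = 4.419; z_{0.2} = -0.8416, z_{0.84} = 0.9945.
σ = (4.419 − 2.282)/(0.9945 − (-0.8416)) = 1.164.
μ = 2.282 − (-0.8416)·1.164 = 3.262.

μ ≈ 3.262, σ ≈ 1.164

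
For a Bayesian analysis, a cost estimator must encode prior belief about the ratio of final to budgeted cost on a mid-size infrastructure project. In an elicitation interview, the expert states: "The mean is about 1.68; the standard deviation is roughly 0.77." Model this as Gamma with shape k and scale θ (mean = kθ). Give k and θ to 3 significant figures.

For Gamma(k, scale θ): mean = kθ, variance = kθ², so CV = 1/√k.
CV = SD/mean = 0.77/1.68 = 0.4583, hence k = 1/CV² = 4.76.
Then θ = mean/k = 1.68/4.76 = 0.353.

k ≈ 4.76, θ ≈ 0.353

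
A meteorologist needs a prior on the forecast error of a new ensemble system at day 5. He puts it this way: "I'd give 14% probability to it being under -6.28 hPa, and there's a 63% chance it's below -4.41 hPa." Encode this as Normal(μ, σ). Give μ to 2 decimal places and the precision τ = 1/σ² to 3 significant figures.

μ = -4.85, τ = 0.57

The p-quantile of Normal(μ,σ) is μ + z_p·σ, with z_{0.14} = -1.08 and z_{0.63} = 0.3319.
Eliminate σ: μ = (z₂·x₁ − z₁·x₂)/(z₂ − z₁) = (0.3319·-6.28 − (-1.08)·-4.41)/1.412 = -4.85.
Then σ = (x₂ − x₁)/(z₂ − z₁) = (-4.41 − -6.28)/1.412 = 1.32.
Precision τ = 1/σ² = 1/1.324² = 0.57.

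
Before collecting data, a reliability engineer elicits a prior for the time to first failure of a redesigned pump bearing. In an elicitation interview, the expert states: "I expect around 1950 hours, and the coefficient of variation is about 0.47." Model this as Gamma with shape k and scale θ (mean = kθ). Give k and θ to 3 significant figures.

k ≈ 4.53, θ ≈ 431

For Gamma(k, scale θ): mean = kθ, variance = kθ², so CV = 1/√k.
CV = 0.47, hence k = 1/CV² = 4.53.
Then θ = mean/k = 1950/4.53 = 431.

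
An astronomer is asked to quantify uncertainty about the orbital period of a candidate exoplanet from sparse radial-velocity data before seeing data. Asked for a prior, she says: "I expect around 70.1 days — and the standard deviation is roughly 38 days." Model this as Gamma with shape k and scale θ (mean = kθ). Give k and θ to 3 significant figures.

For Gamma(k, scale θ): mean = kθ, variance = kθ², so CV = 1/√k.
CV = SD/mean = 38/70.1 = 0.5421, hence k = 1/CV² = 3.4.
Then θ = mean/k = 70.1/3.4 = 20.6.

k ≈ 3.4, θ ≈ 20.6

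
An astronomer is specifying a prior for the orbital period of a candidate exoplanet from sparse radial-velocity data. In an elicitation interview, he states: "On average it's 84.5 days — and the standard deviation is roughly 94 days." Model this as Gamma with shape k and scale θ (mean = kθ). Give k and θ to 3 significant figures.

k ≈ 0.808, θ ≈ 105

For Gamma(k, scale θ): mean = kθ, variance = kθ², so CV = 1/√k.
CV = SD/mean = 94/84.5 = 1.112, hence k = 1/CV² = 0.808.
Then θ = mean/k = 84.5/0.808 = 105.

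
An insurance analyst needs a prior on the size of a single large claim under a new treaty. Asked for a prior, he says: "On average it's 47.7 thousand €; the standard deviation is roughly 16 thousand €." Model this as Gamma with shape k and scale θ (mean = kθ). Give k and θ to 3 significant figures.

k ≈ 8.89, θ ≈ 5.37

For Gamma(k, scale θ): mean = kθ, variance = kθ², so CV = 1/√k.
CV = SD/mean = 16/47.7 = 0.3354, hence k = 1/CV² = 8.89.
Then θ = mean/k = 47.7/8.89 = 5.37.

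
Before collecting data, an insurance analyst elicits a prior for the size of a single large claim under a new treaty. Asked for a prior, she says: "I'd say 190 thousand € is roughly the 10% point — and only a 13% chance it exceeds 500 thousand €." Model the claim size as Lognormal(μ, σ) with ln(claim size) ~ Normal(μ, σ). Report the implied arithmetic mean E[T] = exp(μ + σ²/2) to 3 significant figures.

E[T] ≈ 345 thousand €

If T ~ Lognormal(μ,σ) then ln T ~ Normal(μ,σ), so the p-quantile of ln T is μ + z_p·σ.
ln(190) = 5.247 and ln(500) = 6.215; z_{0.1} = -1.282, z_{0.87} = 1.126.
σ = (6.215 − 5.247)/(1.126 − (-1.282)) = 0.402.
μ = 5.247 − (-1.282)·0.402 = 5.762.
E[T] = exp(μ + σ²/2) = exp(5.762 + 0.0807) = 345 thousand €.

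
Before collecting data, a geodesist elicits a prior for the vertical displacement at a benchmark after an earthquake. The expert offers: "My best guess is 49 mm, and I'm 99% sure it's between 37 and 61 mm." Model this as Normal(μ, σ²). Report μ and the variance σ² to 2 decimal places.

μ = 49.00, σ² = 21.70

A symmetric 99% interval runs μ ± z·σ with z = 2.576.
Half-width = 12, so σ = 12/2.576 = 4.659 and σ² = 21.70.
μ is the stated best guess, 49.00.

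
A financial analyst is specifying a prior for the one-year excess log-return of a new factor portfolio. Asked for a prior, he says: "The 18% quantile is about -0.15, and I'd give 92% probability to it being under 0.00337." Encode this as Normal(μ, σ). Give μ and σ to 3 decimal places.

For Normal(μ,σ), the p-quantile is μ + z_p·σ. Here z_{0.18} = -0.9154, z_{0.92} = 1.405.
So -0.15 = μ − 0.9154σ and 0.00337 = μ + 1.405σ.
Subtracting: σ = (0.00337 − -0.15)/(1.405 − (-0.9154)) = 0.066.
Then μ = -0.15 − (-0.9154)·0.066 = -0.089.

μ = -0.089, σ = 0.066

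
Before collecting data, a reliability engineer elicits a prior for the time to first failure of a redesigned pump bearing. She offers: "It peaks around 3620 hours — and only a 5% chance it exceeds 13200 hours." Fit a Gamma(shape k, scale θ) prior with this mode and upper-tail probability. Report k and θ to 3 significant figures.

k ≈ 2.53, θ ≈ 2360

Gamma(k,θ) with k>1 has mode (k−1)θ, so θ = 3620/(k−1).
Need P(X < 13200) = 0.95 with θ tied to k this way. Start at k = 2, θ = 3620: P(X<13200) ≈ 0.879.
Too low — raise k to concentrate. Iterating converges to k ≈ 2.53.
Then θ = 3620/(2.53−1) ≈ 2360.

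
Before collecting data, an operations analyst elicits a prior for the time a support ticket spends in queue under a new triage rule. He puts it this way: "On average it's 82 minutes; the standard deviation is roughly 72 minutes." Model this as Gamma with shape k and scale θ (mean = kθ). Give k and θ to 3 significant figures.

k ≈ 1.3, θ ≈ 63.2

For Gamma(k, scale θ): mean = kθ, variance = kθ², so CV = 1/√k.
CV = SD/mean = 72/82 = 0.878, hence k = 1/CV² = 1.3.
Then θ = mean/k = 82/1.3 = 63.2.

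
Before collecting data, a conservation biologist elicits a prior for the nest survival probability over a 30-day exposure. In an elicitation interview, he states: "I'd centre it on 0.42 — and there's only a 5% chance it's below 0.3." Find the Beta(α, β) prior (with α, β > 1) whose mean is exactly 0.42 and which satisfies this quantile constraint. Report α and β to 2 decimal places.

α ≈ 18.18, β ≈ 25.11

With mean 0.42 fixed, write α = 0.42s, β = 0.58s where s = α+β.
Need P(θ < 0.3) = 0.05 under Beta(0.42s, 0.58s). Normal approximation: (q−m)/√(m(1−m)/s) ≈ z_{0.05} = -1.64, so s ≈ 0.42·0.58·(-1.64)²/(0.3−0.42)² = 45.8.
At s = 45.8: P(θ<0.3) ≈ 0.045. Adjusting to match 0.05 gives s ≈ 43.29.
So α = 0.42·43.29 ≈ 18.18, β = 0.58·43.29 ≈ 25.11.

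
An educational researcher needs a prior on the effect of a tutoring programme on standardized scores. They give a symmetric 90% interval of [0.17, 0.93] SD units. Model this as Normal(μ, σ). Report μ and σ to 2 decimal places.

μ = 0.55, σ = 0.23

A symmetric 90% interval runs μ ± z·σ with z = 1.645.
Half-width = 0.38, so σ = 0.38/1.645 = 0.23.
μ is the interval midpoint, 0.55.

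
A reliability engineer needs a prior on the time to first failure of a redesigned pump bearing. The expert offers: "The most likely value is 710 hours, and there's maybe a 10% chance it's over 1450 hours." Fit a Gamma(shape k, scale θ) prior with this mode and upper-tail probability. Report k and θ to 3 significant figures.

Gamma(k,θ) with k>1 has mode (k−1)θ, so θ = 710/(k−1).
Need P(X < 1450) = 0.9 with θ tied to k this way. Start at k = 2, θ = 710: P(X<1450) ≈ 0.605.
Too low — raise k to concentrate. Iterating converges to k ≈ 4.76.
Then θ = 710/(4.76−1) ≈ 189.

k ≈ 4.76, θ ≈ 189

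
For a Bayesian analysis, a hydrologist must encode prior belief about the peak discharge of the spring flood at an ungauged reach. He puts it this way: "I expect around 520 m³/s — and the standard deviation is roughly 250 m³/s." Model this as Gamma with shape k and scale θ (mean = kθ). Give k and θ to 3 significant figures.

For Gamma(k, scale θ): mean = kθ, variance = kθ², so CV = 1/√k.
CV = SD/mean = 250/520 = 0.4808, hence k = 1/CV² = 4.33.
Then θ = mean/k = 520/4.33 = 120.

k ≈ 4.33, θ ≈ 120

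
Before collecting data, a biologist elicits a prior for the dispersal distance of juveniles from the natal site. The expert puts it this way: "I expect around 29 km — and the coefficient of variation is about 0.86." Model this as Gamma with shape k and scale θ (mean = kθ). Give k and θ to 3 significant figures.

For Gamma(k, scale θ): mean = kθ, variance = kθ², so CV = 1/√k.
CV = 0.86, hence k = 1/CV² = 1.35.
Then θ = mean/k = 29/1.35 = 21.4.

k ≈ 1.35, θ ≈ 21.4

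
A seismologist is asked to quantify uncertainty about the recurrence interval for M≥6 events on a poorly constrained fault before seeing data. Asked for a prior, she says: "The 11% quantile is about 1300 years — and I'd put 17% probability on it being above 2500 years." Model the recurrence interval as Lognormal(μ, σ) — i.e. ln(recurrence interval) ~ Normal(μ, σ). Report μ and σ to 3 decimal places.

If T ~ Lognormal(μ,σ) then ln T ~ Normal(μ,σ), so the p-quantile of ln T is μ + z_p·σ.
ln(1300) = 7.17 and ln(2500) = 7.824; z_{0.11} = -1.227, z_{0.83} = 0.9542.
σ = (7.824 − 7.17)/(0.9542 − (-1.227)) = 0.300.
μ = 7.17 − (-1.227)·0.300 = 7.538.

μ ≈ 7.538, σ ≈ 0.300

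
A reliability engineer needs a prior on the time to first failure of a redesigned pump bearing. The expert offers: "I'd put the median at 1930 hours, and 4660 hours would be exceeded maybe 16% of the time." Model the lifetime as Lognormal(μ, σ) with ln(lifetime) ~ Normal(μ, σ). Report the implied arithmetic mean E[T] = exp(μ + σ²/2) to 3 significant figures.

If T ~ Lognormal(μ,σ) then ln T ~ Normal(μ,σ), so the p-quantile of ln T is μ + z_p·σ.
ln(1930) = 7.565 and ln(4660) = 8.447; z_{0.5} = 0, z_{0.84} = 0.9945.
σ = (8.447 − 7.565)/(0.9945 − (0)) = 0.886.
μ = 7.565 − (0)·0.886 = 7.565.
E[T] = exp(μ + σ²/2) = exp(7.565 + 0.3929) = 2860 hours.

E[T] ≈ 2860 hours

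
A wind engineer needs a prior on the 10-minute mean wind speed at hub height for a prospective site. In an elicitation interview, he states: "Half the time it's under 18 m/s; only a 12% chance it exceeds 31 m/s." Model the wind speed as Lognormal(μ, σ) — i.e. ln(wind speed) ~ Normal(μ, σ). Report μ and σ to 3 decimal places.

If T ~ Lognormal(μ,σ) then ln T ~ Normal(μ,σ), so the p-quantile of ln T is μ + z_p·σ.
ln(18) = 2.89 and ln(31) = 3.434; z_{0.5} = 0, z_{0.88} = 1.175.
σ = (3.434 − 2.89)/(1.175 − (0)) = 0.463.
μ = 2.89 − (0)·0.463 = 2.890.

μ ≈ 2.890, σ ≈ 0.463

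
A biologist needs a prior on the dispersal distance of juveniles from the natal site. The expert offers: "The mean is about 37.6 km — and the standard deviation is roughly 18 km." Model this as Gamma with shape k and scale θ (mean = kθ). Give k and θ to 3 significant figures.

For Gamma(k, scale θ): mean = kθ, variance = kθ², so CV = 1/√k.
CV = SD/mean = 18/37.6 = 0.4787, hence k = 1/CV² = 4.36.
Then θ = mean/k = 37.6/4.36 = 8.62.

k ≈ 4.36, θ ≈ 8.62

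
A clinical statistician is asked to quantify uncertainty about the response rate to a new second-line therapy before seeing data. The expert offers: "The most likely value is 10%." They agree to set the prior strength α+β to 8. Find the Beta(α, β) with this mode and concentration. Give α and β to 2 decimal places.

For α,β > 1 the Beta mode is (α−1)/(α+β−2). With α+β = 8, the mode is (α−1)/6.
Set (α−1)/6 = 0.1 → α = 1 + 0.1·6 = 1.60.
β = 8 − α = 6.40.

α = 1.60, β = 6.40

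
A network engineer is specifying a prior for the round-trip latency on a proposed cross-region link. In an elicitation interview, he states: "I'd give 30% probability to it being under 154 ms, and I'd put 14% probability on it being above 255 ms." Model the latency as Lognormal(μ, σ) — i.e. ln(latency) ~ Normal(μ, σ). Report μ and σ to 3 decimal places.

μ ≈ 5.202, σ ≈ 0.314

If T ~ Lognormal(μ,σ) then ln T ~ Normal(μ,σ), so the p-quantile of ln T is μ + z_p·σ.
ln(154) = 5.037 and ln(255) = 5.541; z_{0.3} = -0.5244, z_{0.86} = 1.08.
σ = (5.541 − 5.037)/(1.08 − (-0.5244)) = 0.314.
μ = 5.037 − (-0.5244)·0.314 = 5.202.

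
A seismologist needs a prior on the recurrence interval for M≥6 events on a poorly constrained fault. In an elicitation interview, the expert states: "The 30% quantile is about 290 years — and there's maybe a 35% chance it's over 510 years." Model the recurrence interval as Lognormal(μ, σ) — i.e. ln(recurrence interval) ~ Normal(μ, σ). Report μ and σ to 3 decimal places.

μ ≈ 5.995, σ ≈ 0.621

If T ~ Lognormal(μ,σ) then ln T ~ Normal(μ,σ), so the p-quantile of ln T is μ + z_p·σ.
ln(290) = 5.67 and ln(510) = 6.234; z_{0.3} = -0.5244, z_{0.65} = 0.3853.
σ = (6.234 − 5.67)/(0.3853 − (-0.5244)) = 0.621.
μ = 5.67 − (-0.5244)·0.621 = 5.995.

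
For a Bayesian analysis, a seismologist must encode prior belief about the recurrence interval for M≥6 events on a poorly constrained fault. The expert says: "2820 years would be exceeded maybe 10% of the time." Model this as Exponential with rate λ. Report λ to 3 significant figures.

P(T > 2820.0) = e^(−λ·2820.0) = 0.1, so λ = −ln(0.1)/2820.0 = 0.000817.

λ ≈ 0.000817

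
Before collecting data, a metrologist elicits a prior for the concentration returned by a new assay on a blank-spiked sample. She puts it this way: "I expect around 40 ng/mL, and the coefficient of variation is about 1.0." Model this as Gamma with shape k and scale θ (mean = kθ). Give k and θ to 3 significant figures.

For Gamma(k, scale θ): mean = kθ, variance = kθ², so CV = 1/√k.
CV = 1.0, hence k = 1/CV² = 1.
Then θ = mean/k = 40/1 = 40.

k ≈ 1, θ ≈ 40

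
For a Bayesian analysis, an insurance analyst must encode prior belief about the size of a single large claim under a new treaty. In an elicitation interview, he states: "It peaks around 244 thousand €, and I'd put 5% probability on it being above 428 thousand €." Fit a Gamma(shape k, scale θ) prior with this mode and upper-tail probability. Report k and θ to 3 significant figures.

Gamma(k,θ) with k>1 has mode (k−1)θ, so θ = 244/(k−1).
Need P(X < 428) = 0.95 with θ tied to k this way. Start at k = 2, θ = 244: P(X<428) ≈ 0.523.
Too low — raise k to concentrate. Iterating converges to k ≈ 9.83.
Then θ = 244/(9.83−1) ≈ 27.6.

k ≈ 9.83, θ ≈ 27.6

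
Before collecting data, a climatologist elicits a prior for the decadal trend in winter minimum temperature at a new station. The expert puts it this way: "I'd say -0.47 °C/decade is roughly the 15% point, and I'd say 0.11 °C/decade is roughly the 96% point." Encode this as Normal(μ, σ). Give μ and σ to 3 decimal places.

μ = -0.254, σ = 0.208

The p-quantile of Normal(μ,σ) is μ + z_p·σ, with z_{0.15} = -1.036 and z_{0.96} = 1.751.
Eliminate σ: μ = (z₂·x₁ − z₁·x₂)/(z₂ − z₁) = (1.751·-0.47 − (-1.036)·0.11)/2.787 = -0.254.
Then σ = (x₂ − x₁)/(z₂ − z₁) = (0.11 − -0.47)/2.787 = 0.208.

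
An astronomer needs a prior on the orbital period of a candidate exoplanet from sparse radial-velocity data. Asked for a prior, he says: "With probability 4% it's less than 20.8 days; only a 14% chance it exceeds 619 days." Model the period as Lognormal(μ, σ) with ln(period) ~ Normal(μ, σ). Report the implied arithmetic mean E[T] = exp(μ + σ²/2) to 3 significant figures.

E[T] ≈ 348 days

If T ~ Lognormal(μ,σ) then ln T ~ Normal(μ,σ), so the p-quantile of ln T is μ + z_p·σ.
ln(20.8) = 3.035 and ln(619) = 6.428; z_{0.04} = -1.751, z_{0.86} = 1.08.
σ = (6.428 − 3.035)/(1.08 − (-1.751)) = 1.199.
μ = 3.035 − (-1.751)·1.199 = 5.133.
E[T] = exp(μ + σ²/2) = exp(5.133 + 0.7183) = 348 days.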